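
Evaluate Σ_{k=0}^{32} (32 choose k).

The entries of row 32 sum to 2^32 = 4294967296.

4294967296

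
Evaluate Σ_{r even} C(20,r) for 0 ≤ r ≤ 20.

524288

Half of (1+1)^20 + (1−1)^20 gives the even-index sum: 2^19 = 524288.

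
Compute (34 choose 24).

C(34,24) = C(34,10) by symmetry.
C(34,10) = (34·33·32·31·30·29·28·27·26·25) / 10! = 475837794432000 / 3628800 = 131128140.

131128140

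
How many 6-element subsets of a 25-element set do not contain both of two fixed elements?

All 6-subsets: C(25,6) = 177100. Those containing both fixed elements: C(23,4) = 8855.
177100 − 8855 = 168245.

168245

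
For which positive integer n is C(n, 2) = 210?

n(n−1)/2 = 210 ⇒ n(n−1) = 420. Since 21·20 = 420, n = 21.

21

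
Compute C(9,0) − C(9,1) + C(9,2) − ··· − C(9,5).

-56

The partial alternating sum Σ_{k=0}^{5} (−1)^k C(9,k) = (−1)^5 C(8,5) = -56.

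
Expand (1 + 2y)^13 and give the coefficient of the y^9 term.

The general term is C(13,j)·(1)^j·(2y)^(13-j); the y^9 term has j = 4.
C(13,4) = 715.
Coefficient = C(13,4) · 2^9 = 715 · 512 = 366080.

366080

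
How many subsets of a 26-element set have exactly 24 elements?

Choose the 24 positions: C(26,24) = 325.

325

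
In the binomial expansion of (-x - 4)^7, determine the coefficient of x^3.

The general term is C(7,j)·(-x)^j·(-4)^(7-j); the x^3 term has j = 3.
C(7,3) = 35.
Coefficient = C(7,3) · (-1)^3 · (-4)^4 = 35 · (-1) · 256 = -8960.

-8960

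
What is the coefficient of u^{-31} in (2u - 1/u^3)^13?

General term: C(13,j)·(2u)^j·(-1/u^3)^(13-j), with u-exponent 1j − 3(13−j) = 4j − 39.
Set 4j − 39 = -31: j = 2.
C(13,2) = 78; 2^2 = 4; (-1)^11 = -1.
Coefficient = 78 · 4 · (-1) = -312.

-312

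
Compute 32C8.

C(32,8) = (32·31·30·29·28·27·26·25) / 8! = 424097856000 / 40320 = 10518300.

10518300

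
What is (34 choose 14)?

1391975640

C(34,14) = (34·33·32·31·30·29·28·27·26·25·24·23·22·21) / 14! = 121350057687226368000 / 87178291200 = 1391975640.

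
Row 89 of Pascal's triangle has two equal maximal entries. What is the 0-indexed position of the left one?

44

For odd n = 89, C(89,r) peaks at r = (n−1)/2 and (n+1)/2; the lesser is 44.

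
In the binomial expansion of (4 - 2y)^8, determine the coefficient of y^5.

-114688

The general term is C(8,j)·(4)^j·(-2y)^(8-j); the y^5 term has j = 3.
C(8,3) = 56.
Coefficient = C(8,3) · 4^3 · (-2)^5 = 56 · 64 · (-32) = -114688.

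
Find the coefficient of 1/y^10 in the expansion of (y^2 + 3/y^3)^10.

153090

General term: C(10,j)·(y^2)^j·(3/y^3)^(10-j), with y-exponent 2j − 3(10−j) = 5j − 30.
Set 5j − 30 = -10: j = 4.
C(10,4) = 210; 1^4 = 1; 3^6 = 729.
Coefficient = 210 · 1 · 729 = 153090.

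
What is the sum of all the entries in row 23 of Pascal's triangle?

8388608

The entries of row 23 sum to 2^23 = 8388608.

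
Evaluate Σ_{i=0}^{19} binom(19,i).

524288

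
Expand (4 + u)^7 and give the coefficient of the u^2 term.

The general term is C(7,j)·(4)^j·(u)^(7-j); the u^2 term has j = 5.
C(7,5) = 21.
Coefficient = C(7,5) · 4^5 = 21 · 1024 = 21504.

21504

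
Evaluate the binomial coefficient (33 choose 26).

4272048

C(33,26) = C(33,7) by symmetry.
C(33,7) = (33·32·31·30·29·28·27) / 7! = 21531121920 / 5040 = 4272048.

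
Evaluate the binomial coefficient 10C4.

C(10,4) = (10·9·8·7) / 4! = 5040 / 24 = 210.

210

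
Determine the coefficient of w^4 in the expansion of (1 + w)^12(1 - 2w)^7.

159

Coefficient of w^4 = Σ_{j} C(12,j)·1^j·C(7,4-j)·(-2)^(4-j) for j from 0 to 4.
= 560 + (-3360) + 5544 + (-3080) + 495 = 159.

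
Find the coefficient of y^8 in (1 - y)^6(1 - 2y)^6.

9420

Coefficient of y^8 = Σ_{j} C(6,j)·(-1)^j·C(6,8-j)·(-2)^(8-j) for j from 2 to 6.
= 960 + 3840 + 3600 + 960 + 60 = 9420.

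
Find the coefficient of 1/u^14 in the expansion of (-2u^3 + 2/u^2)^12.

270336

General term: C(12,j)·(-2u^3)^j·(2/u^2)^(12-j), with u-exponent 3j − 2(12−j) = 5j − 24.
Set 5j − 24 = -14: j = 2.
C(12,2) = 66; (-2)^2 = 4; 2^10 = 1024.
Coefficient = 66 · 4 · 1024 = 270336.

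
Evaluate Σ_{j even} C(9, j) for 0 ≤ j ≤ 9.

256

Even-j terms of row 9 sum to 2^8 = 256.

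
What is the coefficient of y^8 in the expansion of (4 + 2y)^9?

The general term is C(9,j)·(4)^j·(2y)^(9-j); the y^8 term has j = 1.
C(9,1) = 9.
Coefficient = C(9,1) · 4^1 · 2^8 = 9 · 4 · 256 = 9216.

9216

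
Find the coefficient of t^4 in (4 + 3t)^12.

2627665920

The general term is C(12,j)·(4)^j·(3t)^(12-j); the t^4 term has j = 8.
C(12,8) = 495.
Coefficient = C(12,8) · 4^8 · 3^4 = 495 · 65536 · 81 = 2627665920.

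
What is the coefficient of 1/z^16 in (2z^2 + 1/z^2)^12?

General term: C(12,j)·(2z^2)^j·(1/z^2)^(12-j), with z-exponent 2j − 2(12−j) = 4j − 24.
Set 4j − 24 = -16: j = 2.
C(12,2) = 66; 2^2 = 4; 1^10 = 1.
Coefficient = 66 · 4 · 1 = 264.

264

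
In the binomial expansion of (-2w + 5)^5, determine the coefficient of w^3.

-2000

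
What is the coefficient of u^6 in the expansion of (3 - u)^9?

The general term is C(9,j)·(3)^j·(-u)^(9-j); the u^6 term has j = 3.
C(9,3) = 84.
Coefficient = C(9,3) · 3^3 = 84 · 27 = 2268.

2268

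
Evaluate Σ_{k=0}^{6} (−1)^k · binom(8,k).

7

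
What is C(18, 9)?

C(18,9) = (18·17·16·15·14·13·12·11·10) / 9! = 17643225600 / 362880 = 48620.

48620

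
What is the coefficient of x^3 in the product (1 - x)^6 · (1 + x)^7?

-6

Coefficient of x^3 = Σ_{j} C(6,j)·(-1)^j·C(7,3-j)·1^(3-j) for j from 0 to 3.
= 35 + (-126) + 105 + (-20) = -6.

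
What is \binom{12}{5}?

C(12,5) = (12·11·10·9·8) / 5! = 95040 / 120 = 792.

792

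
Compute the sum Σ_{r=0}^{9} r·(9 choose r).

2304

Differentiating (1+x)^9 and setting x=1: Σ r·C(9,r) = 9·2^8 = 2304.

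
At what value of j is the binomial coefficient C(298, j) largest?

C(298,j) is maximized at j = 298/2 = 149.

149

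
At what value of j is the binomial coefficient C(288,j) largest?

144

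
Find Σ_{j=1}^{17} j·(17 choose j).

Since j·C(17,j) = 17·C(16,j−1), the sum is 17·2^16 = 17·65536 = 1114112.

1114112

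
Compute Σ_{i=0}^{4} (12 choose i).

794

1 + 12 + 66 + 220 + 495 = 794.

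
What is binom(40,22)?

113380261800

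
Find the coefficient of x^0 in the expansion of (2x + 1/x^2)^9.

5376

General term: C(9,j)·(2x)^j·(1/x^2)^(9-j), with x-exponent 1j − 2(9−j) = 3j − 18.
Set 3j − 18 = 0: j = 6.
C(9,6) = 84; 2^6 = 64; 1^3 = 1.
Coefficient = 84 · 64 · 1 = 5376.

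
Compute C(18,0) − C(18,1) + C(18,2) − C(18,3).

-680

The partial alternating sum Σ_{k=0}^{3} (−1)^k C(18,k) = (−1)^3 C(17,3) = -680.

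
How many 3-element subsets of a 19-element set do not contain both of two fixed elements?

All 3-subsets: C(19,3) = 969. Those containing both fixed elements: C(17,1) = 17.
969 − 17 = 952.

952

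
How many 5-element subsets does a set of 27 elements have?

C(27,5) = (27·26·25·24·23) / 5! = 9687600 / 120 = 80730.

80730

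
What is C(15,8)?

6435

C(15,8) = C(15,7) by symmetry.
C(15,7) = (15·14·13·12·11·10·9) / 7! = 32432400 / 5040 = 6435.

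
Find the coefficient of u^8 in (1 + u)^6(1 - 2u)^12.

Coefficient of u^8 = Σ_{j} C(6,j)·1^j·C(12,8-j)·(-2)^(8-j) for j from 0 to 6.
= 126720 + (-608256) + 887040 + (-506880) + 118800 + (-10560) + 264 = 7128.

7128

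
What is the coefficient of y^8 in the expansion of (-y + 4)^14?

12300288

The general term is C(14,j)·(-y)^j·(4)^(14-j); the y^8 term has j = 8.
C(14,8) = 3003.
Coefficient = C(14,8) · 4^6 = 3003 · 4096 = 12300288.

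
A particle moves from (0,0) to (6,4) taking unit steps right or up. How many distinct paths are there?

210

Each path is a sequence of 10 steps with 6 rights: C(10,6) = 210.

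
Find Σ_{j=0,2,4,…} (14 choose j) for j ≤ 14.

8192

Even-j terms of row 14 sum to 2^13 = 8192.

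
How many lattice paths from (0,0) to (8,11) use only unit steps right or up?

75582

Each path is a sequence of 19 steps with 8 rights: C(19,8) = 75582.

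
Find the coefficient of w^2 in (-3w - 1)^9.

The general term is C(9,j)·(-3w)^j·(-1)^(9-j); the w^2 term has j = 2.
C(9,2) = 36.
Coefficient = C(9,2) · (-3)^2 · (-1)^7 = 36 · 9 · (-1) = -324.

-324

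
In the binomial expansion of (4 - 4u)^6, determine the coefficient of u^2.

The general term is C(6,j)·(4)^j·(-4u)^(6-j); the u^2 term has j = 4.
C(6,4) = 15.
Coefficient = C(6,4) · 4^4 · (-4)^2 = 15 · 256 · 16 = 61440.

61440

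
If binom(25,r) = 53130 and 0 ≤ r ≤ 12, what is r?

C(25,r) increases on 0 ≤ r ≤ 12. C(25,4) = 12650 and C(25,5) = 53130, so r = 5.

5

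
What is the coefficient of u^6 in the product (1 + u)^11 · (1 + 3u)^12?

Coefficient of u^6 = Σ_{j} C(11,j)·1^j·C(12,6-j)·3^(6-j) for j from 0 to 6.
= 673596 + 2117016 + 2205225 + 980100 + 196020 + 16632 + 462 = 6189051.

6189051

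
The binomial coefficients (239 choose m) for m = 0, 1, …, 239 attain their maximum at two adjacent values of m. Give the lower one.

For odd n = 239, C(239,m) peaks at m = (n−1)/2 and (n+1)/2; the lower is 119.

119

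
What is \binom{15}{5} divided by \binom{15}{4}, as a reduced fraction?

11/5

C(n,k+1)/C(n,k) = (n−k)/(k+1) = (15−4)/(4+1) = 11/5.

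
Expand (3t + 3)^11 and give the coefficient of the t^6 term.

The general term is C(11,j)·(3t)^j·(3)^(11-j); the t^6 term has j = 6.
C(11,6) = 462.
Coefficient = C(11,6) · 3^6 · 3^5 = 462 · 729 · 243 = 81841914.

81841914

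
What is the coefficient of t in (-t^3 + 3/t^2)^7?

-2835

General term: C(7,j)·(-t^3)^j·(3/t^2)^(7-j), with t-exponent 3j − 2(7−j) = 5j − 14.
Set 5j − 14 = 1: j = 3.
C(7,3) = 35; (-1)^3 = -1; 3^4 = 81.
Coefficient = 35 · (-1) · 81 = -2835.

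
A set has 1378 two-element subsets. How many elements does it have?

53

n(n−1)/2 = 1378 ⇒ n(n−1) = 2756. Since 53·52 = 2756, n = 53.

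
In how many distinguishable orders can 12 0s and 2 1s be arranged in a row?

Choose positions for the 0s: C(14,12) = 91.

91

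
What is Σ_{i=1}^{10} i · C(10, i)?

5120

Differentiating (1+x)^10 and setting x=1: Σ i·C(10,i) = 10·2^9 = 5120.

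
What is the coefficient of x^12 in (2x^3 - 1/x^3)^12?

126720

General term: C(12,j)·(2x^3)^j·(-1/x^3)^(12-j), with x-exponent 3j − 3(12−j) = 6j − 36.
Set 6j − 36 = 12: j = 8.
C(12,8) = 495; 2^8 = 256; (-1)^4 = 1.
Coefficient = 495 · 256 · 1 = 126720.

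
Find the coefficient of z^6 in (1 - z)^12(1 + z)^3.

Coefficient of z^6 = Σ_{j} C(12,j)·(-1)^j·C(3,6-j)·1^(6-j) for j from 3 to 6.
= (-220) + 1485 + (-2376) + 924 = -187.

-187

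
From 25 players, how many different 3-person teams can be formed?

2300

This is C(25,3) = 2300.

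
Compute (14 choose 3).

364

C(14,3) = (14·13·12) / 3! = 2184 / 6 = 364.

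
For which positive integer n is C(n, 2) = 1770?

60

n(n−1)/2 = 1770 ⇒ n(n−1) = 3540. Since 60·59 = 3540, n = 60.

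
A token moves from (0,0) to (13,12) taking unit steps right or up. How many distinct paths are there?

Each path is a sequence of 25 steps with 13 rights: C(25,13) = 5200300.

5200300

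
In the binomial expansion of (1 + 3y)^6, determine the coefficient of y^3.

540

The general term is C(6,j)·(1)^j·(3y)^(6-j); the y^3 term has j = 3.
C(6,3) = 20.
Coefficient = C(6,3) · 3^3 = 20 · 27 = 540.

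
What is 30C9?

14307150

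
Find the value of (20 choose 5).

15504

C(20,5) = (20·19·18·17·16) / 5! = 1860480 / 120 = 15504.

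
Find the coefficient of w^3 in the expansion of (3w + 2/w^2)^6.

General term: C(6,j)·(3w)^j·(2/w^2)^(6-j), with w-exponent 1j − 2(6−j) = 3j − 12.
Set 3j − 12 = 3: j = 5.
C(6,5) = 6; 3^5 = 243; 2^1 = 2.
Coefficient = 6 · 243 · 2 = 2916.

2916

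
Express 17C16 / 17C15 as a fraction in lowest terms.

1/8

C(n,k+1)/C(n,k) = (n−k)/(k+1) = (17−15)/(15+1) = 2/16 = 1/8.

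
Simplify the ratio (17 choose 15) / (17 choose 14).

1/5

C(n,k+1)/C(n,k) = (n−k)/(k+1) = (17−14)/(14+1) = 3/15 = 1/5.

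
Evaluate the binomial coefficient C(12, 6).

924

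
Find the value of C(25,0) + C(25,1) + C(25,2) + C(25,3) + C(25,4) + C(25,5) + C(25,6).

245506

1 + 25 + 300 + 2300 + 12650 + 53130 + 177100 = 245506.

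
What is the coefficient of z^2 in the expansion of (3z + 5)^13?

34277343750

The general term is C(13,j)·(3z)^j·(5)^(13-j); the z^2 term has j = 2.
C(13,2) = 78.
Coefficient = C(13,2) · 3^2 · 5^11 = 78 · 9 · 48828125 = 34277343750.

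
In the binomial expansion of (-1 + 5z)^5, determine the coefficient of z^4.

The general term is C(5,j)·(-1)^j·(5z)^(5-j); the z^4 term has j = 1.
C(5,1) = 5.
Coefficient = C(5,1) · (-1)^1 · 5^4 = 5 · (-1) · 625 = -3125.

-3125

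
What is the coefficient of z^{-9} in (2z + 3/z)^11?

General term: C(11,j)·(2z)^j·(3/z)^(11-j), with z-exponent 1j − 1(11−j) = 2j − 11.
Set 2j − 11 = -9: j = 1.
C(11,1) = 11; 2^1 = 2; 3^10 = 59049.
Coefficient = 11 · 2 · 59049 = 1299078.

1299078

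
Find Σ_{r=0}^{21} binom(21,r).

2097152

Setting x = 1 in (1+x)^21 gives Σ C(21,r) = 2^21 = 2097152.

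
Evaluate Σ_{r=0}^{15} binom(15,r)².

155117520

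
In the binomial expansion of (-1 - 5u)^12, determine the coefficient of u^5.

2475000

The general term is C(12,j)·(-1)^j·(-5u)^(12-j); the u^5 term has j = 7.
C(12,7) = 792.
Coefficient = C(12,7) · (-1)^7 · (-5)^5 = 792 · (-1) · (-3125) = 2475000.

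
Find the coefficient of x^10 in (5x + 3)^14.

The general term is C(14,j)·(5x)^j·(3)^(14-j); the x^10 term has j = 10.
C(14,10) = 1001.
Coefficient = C(14,10) · 5^10 · 3^4 = 1001 · 9765625 · 81 = 791806640625.

791806640625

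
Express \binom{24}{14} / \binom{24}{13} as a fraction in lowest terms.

11/14

C(n,k+1)/C(n,k) = (n−k)/(k+1) = (24−13)/(13+1) = 11/14.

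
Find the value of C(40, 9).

273438880

C(40,9) = (40·39·38·37·36·35·34·33·32) / 9! = 99225500774400 / 362880 = 273438880.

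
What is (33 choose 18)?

C(33,18) = C(33,15) by symmetry.
C(33,15) = (33·32·31·30·29·28·27·26·25·24·23·22·21·20·19) / 15! = 1356265350621941760000 / 1307674368000 = 1037158320.

1037158320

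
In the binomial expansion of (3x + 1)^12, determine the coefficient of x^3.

The general term is C(12,j)·(3x)^j·(1)^(12-j); the x^3 term has j = 3.
C(12,3) = 220.
Coefficient = C(12,3) · 3^3 = 220 · 27 = 5940.

5940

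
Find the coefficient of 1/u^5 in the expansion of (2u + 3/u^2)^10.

1959552

General term: C(10,j)·(2u)^j·(3/u^2)^(10-j), with u-exponent 1j − 2(10−j) = 3j − 20.
Set 3j − 20 = -5: j = 5.
C(10,5) = 252; 2^5 = 32; 3^5 = 243.
Coefficient = 252 · 32 · 243 = 1959552.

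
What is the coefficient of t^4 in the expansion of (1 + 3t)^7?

2835

The general term is C(7,j)·(1)^j·(3t)^(7-j); the t^4 term has j = 3.
C(7,3) = 35.
Coefficient = C(7,3) · 3^4 = 35 · 81 = 2835.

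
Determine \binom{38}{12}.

C(38,12) = (38·37·36·35·34·33·32·31·30·29·28·27) / 12! = 1296884927852236800 / 479001600 = 2707475148.

2707475148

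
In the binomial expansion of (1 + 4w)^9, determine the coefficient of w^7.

The general term is C(9,j)·(1)^j·(4w)^(9-j); the w^7 term has j = 2.
C(9,2) = 36.
Coefficient = C(9,2) · 4^7 = 36 · 16384 = 589824.

589824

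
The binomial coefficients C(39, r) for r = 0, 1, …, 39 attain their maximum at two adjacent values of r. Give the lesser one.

For odd n = 39, C(39,r) peaks at r = (n−1)/2 and (n+1)/2; the lesser is 19.

19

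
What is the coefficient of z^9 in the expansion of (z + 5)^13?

The general term is C(13,j)·(z)^j·(5)^(13-j); the z^9 term has j = 9.
C(13,9) = 715.
Coefficient = C(13,9) · 5^4 = 715 · 625 = 446875.

446875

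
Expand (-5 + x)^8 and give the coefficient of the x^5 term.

The general term is C(8,j)·(-5)^j·(x)^(8-j); the x^5 term has j = 3.
C(8,3) = 56.
Coefficient = C(8,3) · (-5)^3 = 56 · (-125) = -7000.

-7000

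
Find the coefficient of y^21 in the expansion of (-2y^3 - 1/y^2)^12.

General term: C(12,j)·(-2y^3)^j·(-1/y^2)^(12-j), with y-exponent 3j − 2(12−j) = 5j − 24.
Set 5j − 24 = 21: j = 9.
C(12,9) = 220; (-2)^9 = -512; (-1)^3 = -1.
Coefficient = 220 · (-512) · (-1) = 112640.

112640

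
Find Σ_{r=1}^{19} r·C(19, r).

4980736

Since r·C(19,r) = 19·C(18,r−1), the sum is 19·2^18 = 19·262144 = 4980736.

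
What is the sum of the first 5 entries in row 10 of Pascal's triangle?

386

1 + 10 + 45 + 120 + 210 = 386.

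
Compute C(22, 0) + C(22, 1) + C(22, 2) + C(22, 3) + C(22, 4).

1 + 22 + 231 + 1540 + 7315 = 9109.

9109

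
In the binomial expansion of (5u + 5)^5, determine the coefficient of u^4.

15625

The general term is C(5,j)·(5u)^j·(5)^(5-j); the u^4 term has j = 4.
C(5,4) = 5.
Coefficient = C(5,4) · 5^4 · 5^1 = 5 · 625 · 5 = 15625.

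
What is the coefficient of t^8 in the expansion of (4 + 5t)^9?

The general term is C(9,j)·(4)^j·(5t)^(9-j); the t^8 term has j = 1.
C(9,1) = 9.
Coefficient = C(9,1) · 4^1 · 5^8 = 9 · 4 · 390625 = 14062500.

14062500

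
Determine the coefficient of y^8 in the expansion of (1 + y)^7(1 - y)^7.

35

Coefficient of y^8 = Σ_{j} C(7,j)·1^j·C(7,8-j)·(-1)^(8-j) for j from 1 to 7.
= (-7) + 147 + (-735) + 1225 + (-735) + 147 + (-7) = 35.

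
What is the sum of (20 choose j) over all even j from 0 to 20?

524288

Half of (1+1)^20 + (1−1)^20 gives the even-index sum: 2^19 = 524288.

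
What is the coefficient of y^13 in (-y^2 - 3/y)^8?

General term: C(8,j)·(-y^2)^j·(-3/y)^(8-j), with y-exponent 2j − 1(8−j) = 3j − 8.
Set 3j − 8 = 13: j = 7.
C(8,7) = 8; (-1)^7 = -1; (-3)^1 = -3.
Coefficient = 8 · (-1) · (-3) = 24.

24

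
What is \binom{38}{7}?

12620256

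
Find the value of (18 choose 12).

18564

C(18,12) = C(18,6) by symmetry.
C(18,6) = (18·17·16·15·14·13) / 6! = 13366080 / 720 = 18564.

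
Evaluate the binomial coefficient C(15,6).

5005

C(15,6) = (15·14·13·12·11·10) / 6! = 3603600 / 720 = 5005.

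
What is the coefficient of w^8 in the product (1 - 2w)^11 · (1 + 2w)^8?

Coefficient of w^8 = Σ_{j} C(11,j)·(-2)^j·C(8,8-j)·2^(8-j) for j from 0 to 8.
= 256 + (-22528) + 394240 + (-2365440) + 5913600 + (-6623232) + 3311616 + (-675840) + 42240 = -25088.

-25088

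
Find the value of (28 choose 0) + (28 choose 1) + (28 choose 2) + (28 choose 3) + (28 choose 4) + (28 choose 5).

122438

1 + 28 + 378 + 3276 + 20475 + 98280 = 122438.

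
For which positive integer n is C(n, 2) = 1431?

n(n−1)/2 = 1431 ⇒ n(n−1) = 2862. Since 54·53 = 2862, n = 54.

54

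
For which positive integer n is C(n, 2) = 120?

n(n−1)/2 = 120 ⇒ n(n−1) = 240. Since 16·15 = 240, n = 16.

16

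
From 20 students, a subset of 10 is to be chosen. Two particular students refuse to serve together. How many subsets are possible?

All 10-subsets: C(20,10) = 184756. Those containing both fixed elements: C(18,8) = 43758.
184756 − 43758 = 140998.

140998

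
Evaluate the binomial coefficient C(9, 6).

C(9,6) = C(9,3) by symmetry.
C(9,3) = (9·8·7) / 3! = 504 / 6 = 84.

84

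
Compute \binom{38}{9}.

163011640

C(38,9) = (38·37·36·35·34·33·32·31·30) / 9! = 59153663923200 / 362880 = 163011640.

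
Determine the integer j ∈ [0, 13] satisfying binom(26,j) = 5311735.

C(26,j) increases on 0 ≤ j ≤ 13. C(26,9) = 3124550 and C(26,10) = 5311735, so j = 10.

10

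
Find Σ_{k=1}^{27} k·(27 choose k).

Since k·C(27,k) = 27·C(26,k−1), the sum is 27·2^26 = 27·67108864 = 1811939328.

1811939328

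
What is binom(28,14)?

40116600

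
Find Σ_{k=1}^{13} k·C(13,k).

53248

Since k·C(13,k) = 13·C(12,k−1), the sum is 13·2^12 = 13·4096 = 53248.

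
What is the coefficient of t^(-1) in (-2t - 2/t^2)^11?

General term: C(11,j)·(-2t)^j·(-2/t^2)^(11-j), with t-exponent 1j − 2(11−j) = 3j − 22.
Set 3j − 22 = -1: j = 7.
C(11,7) = 330; (-2)^7 = -128; (-2)^4 = 16.
Coefficient = 330 · (-128) · 16 = -675840.

-675840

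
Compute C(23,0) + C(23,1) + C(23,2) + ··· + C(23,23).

8388608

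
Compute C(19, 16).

969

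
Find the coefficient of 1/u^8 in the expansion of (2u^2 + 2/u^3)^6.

960

General term: C(6,j)·(2u^2)^j·(2/u^3)^(6-j), with u-exponent 2j − 3(6−j) = 5j − 18.
Set 5j − 18 = -8: j = 2.
C(6,2) = 15; 2^2 = 4; 2^4 = 16.
Coefficient = 15 · 4 · 16 = 960.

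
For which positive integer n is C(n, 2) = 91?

n(n−1)/2 = 91 ⇒ n(n−1) = 182. Since 14·13 = 182, n = 14.

14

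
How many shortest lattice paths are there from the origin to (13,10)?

Each path is a sequence of 23 steps with 13 rights: C(23,13) = 1144066.

1144066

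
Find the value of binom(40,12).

C(40,12) = (40·39·38·37·36·35·34·33·32·31·30·29) / 12! = 2676111755885568000 / 479001600 = 5586853480.

5586853480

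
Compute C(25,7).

C(25,7) = (25·24·23·22·21·20·19) / 7! = 2422728000 / 5040 = 480700.

480700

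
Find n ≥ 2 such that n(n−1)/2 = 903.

43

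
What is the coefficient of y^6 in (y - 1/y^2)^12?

66

General term: C(12,j)·(y)^j·(-1/y^2)^(12-j), with y-exponent 1j − 2(12−j) = 3j − 24.
Set 3j − 24 = 6: j = 10.
C(12,10) = 66; 1^10 = 1; (-1)^2 = 1.
Coefficient = 66 · 1 · 1 = 66.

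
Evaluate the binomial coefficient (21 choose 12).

293930

C(21,12) = C(21,9) by symmetry.
C(21,9) = (21·20·19·18·17·16·15·14·13) / 9! = 106661318400 / 362880 = 293930.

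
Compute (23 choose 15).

490314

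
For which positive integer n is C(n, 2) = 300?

n(n−1)/2 = 300 ⇒ n(n−1) = 600. Since 25·24 = 600, n = 25.

25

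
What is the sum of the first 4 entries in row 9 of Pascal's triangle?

1 + 9 + 36 + 84 = 130.

130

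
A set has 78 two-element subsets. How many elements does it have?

13

n(n−1)/2 = 78 ⇒ n(n−1) = 156. Since 13·12 = 156, n = 13.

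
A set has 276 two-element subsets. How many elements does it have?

n(n−1)/2 = 276 ⇒ n(n−1) = 552. Since 24·23 = 552, n = 24.

24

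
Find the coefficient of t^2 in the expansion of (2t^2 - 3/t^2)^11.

-7185024

General term: C(11,j)·(2t^2)^j·(-3/t^2)^(11-j), with t-exponent 2j − 2(11−j) = 4j − 22.
Set 4j − 22 = 2: j = 6.
C(11,6) = 462; 2^6 = 64; (-3)^5 = -243.
Coefficient = 462 · 64 · (-243) = -7185024.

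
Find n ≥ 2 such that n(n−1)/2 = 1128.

n(n−1)/2 = 1128 ⇒ n(n−1) = 2256. Since 48·47 = 2256, n = 48.

48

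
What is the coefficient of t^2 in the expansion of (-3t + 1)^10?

405

The general term is C(10,j)·(-3t)^j·(1)^(10-j); the t^2 term has j = 2.
C(10,2) = 45.
Coefficient = C(10,2) · (-3)^2 = 45 · 9 = 405.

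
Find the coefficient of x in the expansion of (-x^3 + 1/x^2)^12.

General term: C(12,j)·(-x^3)^j·(1/x^2)^(12-j), with x-exponent 3j − 2(12−j) = 5j − 24.
Set 5j − 24 = 1: j = 5.
C(12,5) = 792; (-1)^5 = -1; 1^7 = 1.
Coefficient = 792 · (-1) · 1 = -792.

-792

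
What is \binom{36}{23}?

2310789600

C(36,23) = C(36,13) by symmetry.
C(36,13) = (36·35·34·33·32·31·30·29·28·27·26·25·24) / 13! = 14389334903623680000 / 6227020800 = 2310789600.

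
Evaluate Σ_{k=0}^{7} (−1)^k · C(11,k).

The partial alternating sum Σ_{k=0}^{7} (−1)^k C(11,k) = (−1)^7 C(10,7) = -120.

-120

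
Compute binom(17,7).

C(17,7) = (17·16·15·14·13·12·11) / 7! = 98017920 / 5040 = 19448.

19448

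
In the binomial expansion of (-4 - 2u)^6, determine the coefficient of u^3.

10240

The general term is C(6,j)·(-4)^j·(-2u)^(6-j); the u^3 term has j = 3.
C(6,3) = 20.
Coefficient = C(6,3) · (-4)^3 · (-2)^3 = 20 · (-64) · (-8) = 10240.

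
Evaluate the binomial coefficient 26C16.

5311735

C(26,16) = C(26,10) by symmetry.
C(26,10) = (26·25·24·23·22·21·20·19·18·17) / 10! = 19275223968000 / 3628800 = 5311735.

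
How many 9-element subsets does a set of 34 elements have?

52451256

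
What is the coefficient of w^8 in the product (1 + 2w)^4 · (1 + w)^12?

62271

Coefficient of w^8 = Σ_{j} C(4,j)·2^j·C(12,8-j)·1^(8-j) for j from 0 to 4.
= 495 + 6336 + 22176 + 25344 + 7920 = 62271.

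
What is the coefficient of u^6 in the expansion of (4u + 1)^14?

The general term is C(14,j)·(4u)^j·(1)^(14-j); the u^6 term has j = 6.
C(14,6) = 3003.
Coefficient = C(14,6) · 4^6 = 3003 · 4096 = 12300288.

12300288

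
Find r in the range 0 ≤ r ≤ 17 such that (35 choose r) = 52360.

4

C(35,r) increases on 0 ≤ r ≤ 17. C(35,3) = 6545 and C(35,4) = 52360, so r = 4.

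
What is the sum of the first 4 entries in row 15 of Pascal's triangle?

576

1 + 15 + 105 + 455 = 576.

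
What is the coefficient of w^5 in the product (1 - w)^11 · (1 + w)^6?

Coefficient of w^5 = Σ_{j} C(11,j)·(-1)^j·C(6,5-j)·1^(5-j) for j from 0 to 5.
= 6 + (-165) + 1100 + (-2475) + 1980 + (-462) = -16.

-16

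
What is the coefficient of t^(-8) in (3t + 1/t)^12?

General term: C(12,j)·(3t)^j·(1/t)^(12-j), with t-exponent 1j − 1(12−j) = 2j − 12.
Set 2j − 12 = -8: j = 2.
C(12,2) = 66; 3^2 = 9; 1^10 = 1.
Coefficient = 66 · 9 · 1 = 594.

594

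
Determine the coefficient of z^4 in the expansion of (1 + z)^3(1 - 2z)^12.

3408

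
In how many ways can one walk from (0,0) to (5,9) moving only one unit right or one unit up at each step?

Each path is a sequence of 14 steps with 5 rights: C(14,5) = 2002.

2002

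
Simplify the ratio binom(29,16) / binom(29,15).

C(n,k+1)/C(n,k) = (n−k)/(k+1) = (29−15)/(15+1) = 14/16 = 7/8.

7/8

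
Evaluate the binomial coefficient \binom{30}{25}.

142506

C(30,25) = C(30,5) by symmetry.
C(30,5) = (30·29·28·27·26) / 5! = 17100720 / 120 = 142506.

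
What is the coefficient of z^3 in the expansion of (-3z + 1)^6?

-540

The general term is C(6,j)·(-3z)^j·(1)^(6-j); the z^3 term has j = 3.
C(6,3) = 20.
Coefficient = C(6,3) · (-3)^3 = 20 · (-27) = -540.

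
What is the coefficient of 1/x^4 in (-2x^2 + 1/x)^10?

General term: C(10,j)·(-2x^2)^j·(1/x)^(10-j), with x-exponent 2j − 1(10−j) = 3j − 10.
Set 3j − 10 = -4: j = 2.
C(10,2) = 45; (-2)^2 = 4; 1^8 = 1.
Coefficient = 45 · 4 · 1 = 180.

180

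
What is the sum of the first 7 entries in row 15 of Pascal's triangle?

9949

1 + 15 + 105 + 455 + 1365 + 3003 + 5005 = 9949.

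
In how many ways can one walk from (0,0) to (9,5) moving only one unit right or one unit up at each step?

2002

Each path is a sequence of 14 steps with 9 rights: C(14,9) = 2002.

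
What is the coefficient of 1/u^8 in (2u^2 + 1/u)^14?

364

General term: C(14,j)·(2u^2)^j·(1/u)^(14-j), with u-exponent 2j − 1(14−j) = 3j − 14.
Set 3j − 14 = -8: j = 2.
C(14,2) = 91; 2^2 = 4; 1^12 = 1.
Coefficient = 91 · 4 · 1 = 364.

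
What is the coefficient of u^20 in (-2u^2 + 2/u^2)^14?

General term: C(14,j)·(-2u^2)^j·(2/u^2)^(14-j), with u-exponent 2j − 2(14−j) = 4j − 28.
Set 4j − 28 = 20: j = 12.
C(14,12) = 91; (-2)^12 = 4096; 2^2 = 4.
Coefficient = 91 · 4096 · 4 = 1490944.

1490944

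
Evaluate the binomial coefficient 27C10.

8436285

C(27,10) = (27·26·25·24·23·22·21·20·19·18) / 10! = 30613591008000 / 3628800 = 8436285.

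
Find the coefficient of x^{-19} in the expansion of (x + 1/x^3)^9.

36

General term: C(9,j)·(x)^j·(1/x^3)^(9-j), with x-exponent 1j − 3(9−j) = 4j − 27.
Set 4j − 27 = -19: j = 2.
C(9,2) = 36; 1^2 = 1; 1^7 = 1.
Coefficient = 36 · 1 · 1 = 36.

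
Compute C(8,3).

56

C(8,3) = (8·7·6) / 3! = 336 / 6 = 56.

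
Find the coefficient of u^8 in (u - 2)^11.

The general term is C(11,j)·(u)^j·(-2)^(11-j); the u^8 term has j = 8.
C(11,8) = 165.
Coefficient = C(11,8) · (-2)^3 = 165 · (-8) = -1320.

-1320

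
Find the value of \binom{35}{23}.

834451800

C(35,23) = C(35,12) by symmetry.
C(35,12) = (35·34·33·32·31·30·29·28·27·26·25·24) / 12! = 399703747322880000 / 479001600 = 834451800.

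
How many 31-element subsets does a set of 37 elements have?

2324784

C(37,31) = C(37,6) by symmetry.
C(37,6) = (37·36·35·34·33·32) / 6! = 1673844480 / 720 = 2324784.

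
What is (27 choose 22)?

80730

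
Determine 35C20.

C(35,20) = C(35,15) by symmetry.
C(35,15) = (35·34·33·32·31·30·29·28·27·26·25·24·23·22·21) / 15! = 4247252019052922880000 / 1307674368000 = 3247943160.

3247943160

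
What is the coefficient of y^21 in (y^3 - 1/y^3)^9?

-9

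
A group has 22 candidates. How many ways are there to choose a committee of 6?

This is C(22,6) = 74613.

74613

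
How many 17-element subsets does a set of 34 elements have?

2333606220

C(34,17) = (34·33·32·31·30·29·28·27·26·25·24·23·22·21·20·19·18) / 17! = 830034394580628357120000 / 355687428096000 = 2333606220.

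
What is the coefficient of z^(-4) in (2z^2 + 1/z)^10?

180

General term: C(10,j)·(2z^2)^j·(1/z)^(10-j), with z-exponent 2j − 1(10−j) = 3j − 10.
Set 3j − 10 = -4: j = 2.
C(10,2) = 45; 2^2 = 4; 1^8 = 1.
Coefficient = 45 · 4 · 1 = 180.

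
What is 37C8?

38608020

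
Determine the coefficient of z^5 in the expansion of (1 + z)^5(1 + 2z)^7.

Coefficient of z^5 = Σ_{j} C(5,j)·1^j·C(7,5-j)·2^(5-j) for j from 0 to 5.
= 672 + 2800 + 2800 + 840 + 70 + 1 = 7183.

7183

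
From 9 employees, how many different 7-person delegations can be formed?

This is C(9,7) = 36.

36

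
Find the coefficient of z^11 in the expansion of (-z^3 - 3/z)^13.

General term: C(13,j)·(-z^3)^j·(-3/z)^(13-j), with z-exponent 3j − 1(13−j) = 4j − 13.
Set 4j − 13 = 11: j = 6.
C(13,6) = 1716; (-1)^6 = 1; (-3)^7 = -2187.
Coefficient = 1716 · 1 · (-2187) = -3752892.

-3752892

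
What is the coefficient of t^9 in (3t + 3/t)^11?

1948617

General term: C(11,j)·(3t)^j·(3/t)^(11-j), with t-exponent 1j − 1(11−j) = 2j − 11.
Set 2j − 11 = 9: j = 10.
C(11,10) = 11; 3^10 = 59049; 3^1 = 3.
Coefficient = 11 · 59049 · 3 = 1948617.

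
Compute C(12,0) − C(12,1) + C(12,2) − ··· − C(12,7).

The partial alternating sum Σ_{k=0}^{7} (−1)^k C(12,k) = (−1)^7 C(11,7) = -330.

-330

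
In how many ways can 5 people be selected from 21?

20349

This is C(21,5) = 20349.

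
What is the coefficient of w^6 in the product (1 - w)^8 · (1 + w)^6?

Coefficient of w^6 = Σ_{j} C(8,j)·(-1)^j·C(6,6-j)·1^(6-j) for j from 0 to 6.
= 1 + (-48) + 420 + (-1120) + 1050 + (-336) + 28 = -5.

-5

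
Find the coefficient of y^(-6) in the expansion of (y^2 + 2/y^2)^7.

General term: C(7,j)·(y^2)^j·(2/y^2)^(7-j), with y-exponent 2j − 2(7−j) = 4j − 14.
Set 4j − 14 = -6: j = 2.
C(7,2) = 21; 1^2 = 1; 2^5 = 32.
Coefficient = 21 · 1 · 32 = 672.

672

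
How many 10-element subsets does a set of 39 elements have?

C(39,10) = (39·38·37·36·35·34·33·32·31·30) / 10! = 2306992893004800 / 3628800 = 635745396.

635745396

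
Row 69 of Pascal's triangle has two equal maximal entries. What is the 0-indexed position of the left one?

34

For odd n = 69, C(69,k) peaks at k = (n−1)/2 and (n+1)/2; the lesser is 34.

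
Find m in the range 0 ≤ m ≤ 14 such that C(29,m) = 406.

C(29,m) increases on 0 ≤ m ≤ 14. C(29,1) = 29 and C(29,2) = 406, so m = 2.

2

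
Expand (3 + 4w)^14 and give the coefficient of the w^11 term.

41221619712

The general term is C(14,j)·(3)^j·(4w)^(14-j); the w^11 term has j = 3.
C(14,3) = 364.
Coefficient = C(14,3) · 3^3 · 4^11 = 364 · 27 · 4194304 = 41221619712.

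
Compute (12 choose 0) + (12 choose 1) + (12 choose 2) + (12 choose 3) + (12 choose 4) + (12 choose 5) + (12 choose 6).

1 + 12 + 66 + 220 + 495 + 792 + 924 = 2510.

2510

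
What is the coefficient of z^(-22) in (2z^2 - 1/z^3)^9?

General term: C(9,j)·(2z^2)^j·(-1/z^3)^(9-j), with z-exponent 2j − 3(9−j) = 5j − 27.
Set 5j − 27 = -22: j = 1.
C(9,1) = 9; 2^1 = 2; (-1)^8 = 1.
Coefficient = 9 · 2 · 1 = 18.

18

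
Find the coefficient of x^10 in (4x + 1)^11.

11534336

The general term is C(11,j)·(4x)^j·(1)^(11-j); the x^10 term has j = 10.
C(11,10) = 11.
Coefficient = C(11,10) · 4^10 = 11 · 1048576 = 11534336.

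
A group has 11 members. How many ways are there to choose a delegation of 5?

This is C(11,5) = 462.

462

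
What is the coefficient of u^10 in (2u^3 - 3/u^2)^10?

1088640

General term: C(10,j)·(2u^3)^j·(-3/u^2)^(10-j), with u-exponent 3j − 2(10−j) = 5j − 20.
Set 5j − 20 = 10: j = 6.
C(10,6) = 210; 2^6 = 64; (-3)^4 = 81.
Coefficient = 210 · 64 · 81 = 1088640.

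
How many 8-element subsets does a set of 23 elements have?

490314

C(23,8) = (23·22·21·20·19·18·17·16) / 8! = 19769460480 / 40320 = 490314.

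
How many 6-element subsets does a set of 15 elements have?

5005

C(15,6) = (15·14·13·12·11·10) / 6! = 3603600 / 720 = 5005.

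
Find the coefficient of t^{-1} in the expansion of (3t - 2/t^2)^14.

-1260971712

General term: C(14,j)·(3t)^j·(-2/t^2)^(14-j), with t-exponent 1j − 2(14−j) = 3j − 28.
Set 3j − 28 = -1: j = 9.
C(14,9) = 2002; 3^9 = 19683; (-2)^5 = -32.
Coefficient = 2002 · 19683 · (-32) = -1260971712.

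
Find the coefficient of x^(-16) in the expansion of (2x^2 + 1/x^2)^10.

General term: C(10,j)·(2x^2)^j·(1/x^2)^(10-j), with x-exponent 2j − 2(10−j) = 4j − 20.
Set 4j − 20 = -16: j = 1.
C(10,1) = 10; 2^1 = 2; 1^9 = 1.
Coefficient = 10 · 2 · 1 = 20.

20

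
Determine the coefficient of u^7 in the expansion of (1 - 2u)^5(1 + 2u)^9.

0

Coefficient of u^7 = Σ_{j} C(5,j)·(-2)^j·C(9,7-j)·2^(7-j) for j from 0 to 5.
= 4608 + (-53760) + 161280 + (-161280) + 53760 + (-4608) = 0.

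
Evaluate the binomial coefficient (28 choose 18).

13123110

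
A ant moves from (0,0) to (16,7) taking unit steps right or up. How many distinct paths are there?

245157

Each path is a sequence of 23 steps with 16 rights: C(23,16) = 245157.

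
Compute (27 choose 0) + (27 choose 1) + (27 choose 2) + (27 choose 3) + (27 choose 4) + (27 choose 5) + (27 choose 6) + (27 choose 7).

1 + 27 + 351 + 2925 + 17550 + 80730 + 296010 + 888030 = 1285624.

1285624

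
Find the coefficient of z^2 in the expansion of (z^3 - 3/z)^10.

-262440

General term: C(10,j)·(z^3)^j·(-3/z)^(10-j), with z-exponent 3j − 1(10−j) = 4j − 10.
Set 4j − 10 = 2: j = 3.
C(10,3) = 120; 1^3 = 1; (-3)^7 = -2187.
Coefficient = 120 · 1 · (-2187) = -262440.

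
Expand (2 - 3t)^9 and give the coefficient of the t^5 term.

The general term is C(9,j)·(2)^j·(-3t)^(9-j); the t^5 term has j = 4.
C(9,4) = 126.
Coefficient = C(9,4) · 2^4 · (-3)^5 = 126 · 16 · (-243) = -489888.

-489888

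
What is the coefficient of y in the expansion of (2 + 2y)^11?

The general term is C(11,j)·(2)^j·(2y)^(11-j); the y^1 term has j = 10.
C(11,10) = 11.
Coefficient = C(11,10) · 2^10 · 2^1 = 11 · 1024 · 2 = 22528.

22528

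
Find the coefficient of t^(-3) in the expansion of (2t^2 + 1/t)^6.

General term: C(6,j)·(2t^2)^j·(1/t)^(6-j), with t-exponent 2j − 1(6−j) = 3j − 6.
Set 3j − 6 = -3: j = 1.
C(6,1) = 6; 2^1 = 2; 1^5 = 1.
Coefficient = 6 · 2 · 1 = 12.

12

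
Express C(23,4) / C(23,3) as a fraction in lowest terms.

5

C(n,k+1)/C(n,k) = (n−k)/(k+1) = (23−3)/(3+1) = 20/4 = 5.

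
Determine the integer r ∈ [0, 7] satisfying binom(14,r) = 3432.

7

C(14,r) increases on 0 ≤ r ≤ 7. C(14,6) = 3003 and C(14,7) = 3432, so r = 7.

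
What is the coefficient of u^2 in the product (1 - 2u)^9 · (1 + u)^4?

78

Coefficient of u^2 = Σ_{j} C(9,j)·(-2)^j·C(4,2-j)·1^(2-j) for j from 0 to 2.
= 6 + (-72) + 144 = 78.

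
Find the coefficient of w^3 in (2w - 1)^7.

280

The general term is C(7,j)·(2w)^j·(-1)^(7-j); the w^3 term has j = 3.
C(7,3) = 35.
Coefficient = C(7,3) · 2^3 = 35 · 8 = 280.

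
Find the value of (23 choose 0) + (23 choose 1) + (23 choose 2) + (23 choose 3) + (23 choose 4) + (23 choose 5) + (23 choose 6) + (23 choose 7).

1 + 23 + 253 + 1771 + 8855 + 33649 + 100947 + 245157 = 390656.

390656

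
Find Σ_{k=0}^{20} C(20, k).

1048576

The entries of row 20 sum to 2^20 = 1048576.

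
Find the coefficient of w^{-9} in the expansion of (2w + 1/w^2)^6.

12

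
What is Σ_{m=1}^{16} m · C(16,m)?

Since m·C(16,m) = 16·C(15,m−1), the sum is 16·2^15 = 16·32768 = 524288.

524288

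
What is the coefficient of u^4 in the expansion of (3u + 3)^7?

76545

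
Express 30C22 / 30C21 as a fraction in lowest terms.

C(n,k+1)/C(n,k) = (n−k)/(k+1) = (30−21)/(21+1) = 9/22.

9/22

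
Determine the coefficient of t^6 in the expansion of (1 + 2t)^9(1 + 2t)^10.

Coefficient of t^6 = Σ_{j} C(9,j)·2^j·C(10,6-j)·2^(6-j) for j from 0 to 6.
= 13440 + 145152 + 483840 + 645120 + 362880 + 80640 + 5376 = 1736448.

1736448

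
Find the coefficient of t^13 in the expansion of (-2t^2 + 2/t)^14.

-32800768

General term: C(14,j)·(-2t^2)^j·(2/t)^(14-j), with t-exponent 2j − 1(14−j) = 3j − 14.
Set 3j − 14 = 13: j = 9.
C(14,9) = 2002; (-2)^9 = -512; 2^5 = 32.
Coefficient = 2002 · (-512) · 32 = -32800768.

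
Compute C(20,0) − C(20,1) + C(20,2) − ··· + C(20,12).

50388

The partial alternating sum Σ_{k=0}^{12} (−1)^k C(20,k) = (−1)^12 C(19,12) = 50388.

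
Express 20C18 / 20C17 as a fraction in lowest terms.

1/6

C(n,k+1)/C(n,k) = (n−k)/(k+1) = (20−17)/(17+1) = 3/18 = 1/6.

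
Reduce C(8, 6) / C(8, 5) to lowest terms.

C(n,k+1)/C(n,k) = (n−k)/(k+1) = (8−5)/(5+1) = 3/6 = 1/2.

1/2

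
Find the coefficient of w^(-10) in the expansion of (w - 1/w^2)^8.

General term: C(8,j)·(w)^j·(-1/w^2)^(8-j), with w-exponent 1j − 2(8−j) = 3j − 16.
Set 3j − 16 = -10: j = 2.
C(8,2) = 28; 1^2 = 1; (-1)^6 = 1.
Coefficient = 28 · 1 · 1 = 28.

28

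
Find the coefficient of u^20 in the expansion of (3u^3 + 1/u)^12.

General term: C(12,j)·(3u^3)^j·(1/u)^(12-j), with u-exponent 3j − 1(12−j) = 4j − 12.
Set 4j − 12 = 20: j = 8.
C(12,8) = 495; 3^8 = 6561; 1^4 = 1.
Coefficient = 495 · 6561 · 1 = 3247695.

3247695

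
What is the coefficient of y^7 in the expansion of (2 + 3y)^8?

34992

The general term is C(8,j)·(2)^j·(3y)^(8-j); the y^7 term has j = 1.
C(8,1) = 8.
Coefficient = C(8,1) · 2^1 · 3^7 = 8 · 2 · 2187 = 34992.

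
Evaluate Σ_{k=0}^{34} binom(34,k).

Setting x = 1 in (1+x)^34 gives Σ C(34,k) = 2^34 = 17179869184.

17179869184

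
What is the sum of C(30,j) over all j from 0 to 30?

1073741824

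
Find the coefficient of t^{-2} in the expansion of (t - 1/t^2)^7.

General term: C(7,j)·(t)^j·(-1/t^2)^(7-j), with t-exponent 1j − 2(7−j) = 3j − 14.
Set 3j − 14 = -2: j = 4.
C(7,4) = 35; 1^4 = 1; (-1)^3 = -1.
Coefficient = 35 · 1 · (-1) = -35.

-35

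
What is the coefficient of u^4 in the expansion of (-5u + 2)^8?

The general term is C(8,j)·(-5u)^j·(2)^(8-j); the u^4 term has j = 4.
C(8,4) = 70.
Coefficient = C(8,4) · (-5)^4 · 2^4 = 70 · 625 · 16 = 700000.

700000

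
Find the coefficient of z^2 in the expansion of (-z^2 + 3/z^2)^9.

-10206

General term: C(9,j)·(-z^2)^j·(3/z^2)^(9-j), with z-exponent 2j − 2(9−j) = 4j − 18.
Set 4j − 18 = 2: j = 5.
C(9,5) = 126; (-1)^5 = -1; 3^4 = 81.
Coefficient = 126 · (-1) · 81 = -10206.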